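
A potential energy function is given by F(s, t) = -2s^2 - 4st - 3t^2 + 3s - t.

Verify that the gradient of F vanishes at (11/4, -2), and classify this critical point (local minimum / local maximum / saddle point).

local maximum

∇F = (-4s - 4t + 3, -4s - 6t - 1); substituting (11/4, -2) gives ∇F = (0, 0), so (11/4, -2) is indeed a critical point.
The Hessian of F is constant: H = [[-4, -4], [-4, -6]].
det(H) = (-4)·(-6) − (-4)² = 8.
det(H) > 0 and tr(H) = -10 < 0, so H is negative definite and the point is a local maximum.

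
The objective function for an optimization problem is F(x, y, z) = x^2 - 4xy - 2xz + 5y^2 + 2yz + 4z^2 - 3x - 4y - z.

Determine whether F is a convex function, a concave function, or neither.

F is quadratic, so its Hessian is the constant matrix H = [[2, -4, -2], [-4, 10, 2], [-2, 2, 8]].
Leading principal minors: 2, 4, 16.
All positive ⇒ H ≻ 0 ⇒ convex.

convex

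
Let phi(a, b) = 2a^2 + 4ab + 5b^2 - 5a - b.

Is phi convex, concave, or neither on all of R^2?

phi is quadratic, so its Hessian is the constant matrix H = [[4, 4], [4, 10]].
det(H) = 24, tr(H) = 14.
det(H) > 0 and tr(H) > 0, so H is positive definite everywhere: convex.

convex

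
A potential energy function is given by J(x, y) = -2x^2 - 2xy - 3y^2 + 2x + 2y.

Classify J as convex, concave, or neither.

J is quadratic, so its Hessian is the constant matrix H = [[-4, -2], [-2, -6]].
det(H) = 20, tr(H) = -10.
det(H) > 0 and tr(H) < 0, so H is negative definite everywhere: concave.

concave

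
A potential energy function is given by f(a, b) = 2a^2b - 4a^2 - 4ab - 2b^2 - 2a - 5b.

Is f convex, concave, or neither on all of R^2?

The term 2a^2b is cubic, so the Hessian is not constant.
∂²f/∂a² = 4b - 8, which takes both signs as b varies (negative for sufficiently negative b). A diagonal entry of the Hessian changing sign means the Hessian is neither positive- nor negative-semidefinite on all of R^2.

neither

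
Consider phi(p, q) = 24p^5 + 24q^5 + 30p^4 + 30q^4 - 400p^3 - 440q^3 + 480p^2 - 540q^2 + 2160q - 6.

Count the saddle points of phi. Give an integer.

8

phi separates as a function of p plus a function of q, so ∇phi=0 decouples.
∂phi/∂p = 120p(p - 2)(p - 1)(p + 4) = 0 at p ∈ {-4, 0, 1, 2}; ∂phi/∂q = 120(q - 3)(q - 1)(q + 2)(q + 3) = 0 at q ∈ {-3, -2, 1, 3}.
The Hessian is diagonal: diag(phi_pp, phi_qq). Second derivatives: phi_pp(-4)=-14400, phi_pp(0)=960, phi_pp(1)=-600, phi_pp(2)=1440; phi_qq(-3)=-2880, phi_qq(-2)=1800, phi_qq(1)=-2880, phi_qq(3)=7200.
Saddle points occur where the two diagonal entries have opposite signs: (-4, -2), (-4, 3), (0, -3), (0, 1), (1, -2), (1, 3), (2, -3), (2, 1). Count: 8.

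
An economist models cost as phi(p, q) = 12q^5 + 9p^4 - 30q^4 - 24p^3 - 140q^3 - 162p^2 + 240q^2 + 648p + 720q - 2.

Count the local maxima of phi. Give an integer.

2

phi separates as a function of p plus a function of q, so ∇phi=0 decouples.
∂phi/∂p = 36(p - 3)(p - 2)(p + 3) = 0 at p ∈ {-3, 2, 3}; ∂phi/∂q = 60(q - 3)(q - 2)(q + 1)(q + 2) = 0 at q ∈ {-2, -1, 2, 3}.
The Hessian is diagonal: diag(phi_pp, phi_qq). Second derivatives: phi_pp(-3)=1080, phi_pp(2)=-180, phi_pp(3)=216; phi_qq(-2)=-1200, phi_qq(-1)=720, phi_qq(2)=-720, phi_qq(3)=1200.
Local maxima occur where both diagonal entries negative: (2, -2), (2, 2). Count: 2.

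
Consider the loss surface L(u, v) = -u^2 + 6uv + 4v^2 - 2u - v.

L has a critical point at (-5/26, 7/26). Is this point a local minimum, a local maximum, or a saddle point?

saddle point

The Hessian of L is constant: H = [[-2, 6], [6, 8]].
det(H) = (-2)·8 − 6² = -52.
Since det(H) < 0, H is indefinite and the critical point is a saddle point.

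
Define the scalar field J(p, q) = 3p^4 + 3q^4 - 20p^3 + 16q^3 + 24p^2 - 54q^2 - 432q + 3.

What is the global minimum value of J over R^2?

-1232

J(p,q) separates as A(p) + B(q) + 3, so its minimum is min A + min B + 3.
A'(p) = 12p(p - 4)(p - 1) vanishes at p ∈ {0, 1, 4}; B'(q) = 12(q - 3)(q + 3)(q + 4) vanishes at q ∈ {-4, -3, 3}.
Local minima of A (where A''>0): A(0)=0, A(4)=-128. Local minima of B: B(-4)=608, B(3)=-1107.
So the global minimum of J is A(4) + B(3) + 3 = -128 − 1107 + 3 = -1232, attained at (4, 3).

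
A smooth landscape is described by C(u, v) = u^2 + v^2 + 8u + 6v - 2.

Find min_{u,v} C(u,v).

C(u,v) separates as P(u) + Q(v) − 2, so its minimum is min P + min Q − 2.
P'(u) = 2u + 8 vanishes at u ∈ {-4}; Q'(v) = 2v + 6 vanishes at v ∈ {-3}.
Local minima of P (where P''>0): P(-4)=-16. Local minima of Q: Q(-3)=-9.
So the global minimum of C is P(-4) + Q(-3) − 2 = -16 − 9 − 2 = -27, attained at (-4, -3).

-27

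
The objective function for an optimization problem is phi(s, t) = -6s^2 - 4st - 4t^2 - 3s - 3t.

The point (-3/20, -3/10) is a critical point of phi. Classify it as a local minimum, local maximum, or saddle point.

The Hessian of phi is constant: H = [[-12, -4], [-4, -8]].
det(H) = (-12)·(-8) − (-4)² = 80.
det(H) > 0 and tr(H) = -20 < 0, so H is negative definite and the point is a local maximum.

local maximum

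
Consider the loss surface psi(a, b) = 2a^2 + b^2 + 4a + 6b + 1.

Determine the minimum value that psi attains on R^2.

psi(a,b) separates as P(a) + Q(b) + 1, so its minimum is min P + min Q + 1.
P'(a) = 4a + 4 vanishes at a ∈ {-1}; Q'(b) = 2b + 6 vanishes at b ∈ {-3}.
Local minima of P (where P''>0): P(-1)=-2. Local minima of Q: Q(-3)=-9.
So the global minimum of psi is P(-1) + Q(-3) + 1 = -2 − 9 + 1 = -10, attained at (-1, -3).

-10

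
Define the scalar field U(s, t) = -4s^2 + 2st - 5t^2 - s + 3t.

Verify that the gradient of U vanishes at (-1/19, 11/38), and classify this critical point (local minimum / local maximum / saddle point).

∇U = (-8s + 2t - 1, 2s - 10t + 3); substituting (-1/19, 11/38) gives ∇U = (0, 0), so (-1/19, 11/38) is indeed a critical point.
The Hessian of U is constant: H = [[-8, 2], [2, -10]].
det(H) = (-8)·(-10) − 2² = 76.
det(H) > 0 and tr(H) = -18 < 0, so H is negative definite and the point is a local maximum.

local maximum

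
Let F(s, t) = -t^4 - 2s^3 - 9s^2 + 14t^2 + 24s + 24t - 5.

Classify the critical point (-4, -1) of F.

local minimum

The mixed partial ∂²F/∂s∂t is 0, so the Hessian at any point is diag(F_ss, F_tt) = diag(-6(2s + 3), 4(-3t^2 + 7)).
At (-4, -1): H = diag(30, 16).
Both eigenvalues are positive, so H is positive definite: a local minimum.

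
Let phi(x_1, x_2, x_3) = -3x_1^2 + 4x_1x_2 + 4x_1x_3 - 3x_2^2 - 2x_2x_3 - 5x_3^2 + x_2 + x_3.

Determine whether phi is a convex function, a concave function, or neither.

phi is quadratic, so its Hessian is the constant matrix H = [[-6, 4, 4], [4, -6, -2], [4, -2, -10]].
Leading principal minors: -6, 20, -144.
Signs alternate −, +, − ⇒ H ≺ 0 ⇒ concave.

concave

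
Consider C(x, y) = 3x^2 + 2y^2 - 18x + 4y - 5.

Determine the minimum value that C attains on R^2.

C(x,y) separates as P(x) + Q(y) − 5, so its minimum is min P + min Q − 5.
P'(x) = 6x - 18 vanishes at x ∈ {3}; Q'(y) = 4y + 4 vanishes at y ∈ {-1}.
Local minima of P (where P''>0): P(3)=-27. Local minima of Q: Q(-1)=-2.
So the global minimum of C is P(3) + Q(-1) − 5 = -27 − 2 − 5 = -34, attained at (3, -1).

-34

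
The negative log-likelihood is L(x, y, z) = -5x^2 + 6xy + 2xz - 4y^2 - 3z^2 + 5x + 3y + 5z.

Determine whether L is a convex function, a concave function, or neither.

concave

L is quadratic, so its Hessian is the constant matrix H = [[-10, 6, 2], [6, -8, 0], [2, 0, -6]].
Leading principal minors: -10, 44, -232.
Signs alternate −, +, − ⇒ H ≺ 0 ⇒ concave.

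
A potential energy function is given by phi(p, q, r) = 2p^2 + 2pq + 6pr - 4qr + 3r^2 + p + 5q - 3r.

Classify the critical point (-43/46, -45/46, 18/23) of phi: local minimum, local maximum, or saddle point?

The Hessian is constant: H = [[4, 2, 6], [2, 0, -4], [6, -4, 6]].
Leading principal minors: Δ₁ = 4, Δ₂ = -4, Δ₃ = -184.
The minors fit neither the all-positive nor the alternating-sign pattern, so H is indefinite: a saddle point.

saddle point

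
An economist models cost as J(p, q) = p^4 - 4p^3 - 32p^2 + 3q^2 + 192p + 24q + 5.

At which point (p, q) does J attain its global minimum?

(-4, -4)

J(p,q) separates as A(p) + B(q) + 5, so its minimum is min A + min B + 5.
A'(p) = 4(p - 4)(p - 3)(p + 4) vanishes at p ∈ {-4, 3, 4}; B'(q) = 6q + 24 vanishes at q ∈ {-4}.
Local minima of A (where A''>0): A(-4)=-768, A(4)=256. Local minima of B: B(-4)=-48.
So the global minimum of J is A(-4) + B(-4) + 5 = -768 − 48 + 5 = -811, attained at (-4, -4).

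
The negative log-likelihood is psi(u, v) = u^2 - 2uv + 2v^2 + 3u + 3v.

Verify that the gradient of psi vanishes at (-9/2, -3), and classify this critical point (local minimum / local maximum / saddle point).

∇psi = (2u - 2v + 3, -2u + 4v + 3); substituting (-9/2, -3) gives ∇psi = (0, 0), so (-9/2, -3) is indeed a critical point.
The Hessian of psi is constant: H = [[2, -2], [-2, 4]].
det(H) = 2·4 − (-2)² = 4.
det(H) > 0 and tr(H) = 6 > 0, so H is positive definite and the point is a local minimum.

local minimum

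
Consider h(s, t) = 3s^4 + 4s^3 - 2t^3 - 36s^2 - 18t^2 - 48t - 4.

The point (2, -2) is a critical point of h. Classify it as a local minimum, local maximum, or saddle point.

saddle point

The mixed partial ∂²h/∂s∂t is 0, so the Hessian at any point is diag(h_ss, h_tt) = diag(12(3s^2 + 2s - 6), -12(t + 3)).
At (2, -2): H = diag(120, -12).
The eigenvalues have opposite signs, so H is indefinite: a saddle point.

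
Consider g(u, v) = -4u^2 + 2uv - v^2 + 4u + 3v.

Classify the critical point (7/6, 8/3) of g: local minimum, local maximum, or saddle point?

local maximum

The Hessian of g is constant: H = [[-8, 2], [2, -2]].
det(H) = (-8)·(-2) − 2² = 12.
det(H) > 0 and tr(H) = -10 < 0, so H is negative definite and the point is a local maximum.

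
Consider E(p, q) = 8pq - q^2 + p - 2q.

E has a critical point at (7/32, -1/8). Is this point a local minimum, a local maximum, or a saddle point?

saddle point

The Hessian of E is constant: H = [[0, 8], [8, -2]].
det(H) = 0·(-2) − 8² = -64.
Since det(H) < 0, H is indefinite and the critical point is a saddle point.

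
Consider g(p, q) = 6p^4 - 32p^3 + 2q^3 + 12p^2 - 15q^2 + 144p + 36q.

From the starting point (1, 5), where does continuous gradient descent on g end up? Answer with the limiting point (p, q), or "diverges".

g is separable, so gradient descent decouples: p follows -∂g/∂p, q follows -∂g/∂q.
∂g/∂p = 24(p - 3)(p - 2)(p + 1); at p=1 this is 96, so p decreases.
∂g/∂q = 6(q - 3)(q - 2); at q=5 this is 36, so q decreases.
p converges to its nearest critical value -1 (a local min of the p-part); q converges to 3. The iterate converges to (-1, 3).

(-1, 3)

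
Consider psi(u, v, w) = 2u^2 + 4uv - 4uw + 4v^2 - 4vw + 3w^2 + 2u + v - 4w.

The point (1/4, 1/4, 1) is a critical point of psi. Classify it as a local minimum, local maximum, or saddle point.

local minimum

The Hessian is constant: H = [[4, 4, -4], [4, 8, -4], [-4, -4, 6]].
Leading principal minors: Δ₁ = 4, Δ₂ = 16, Δ₃ = 32.
All leading minors are positive, so H is positive definite: a local minimum.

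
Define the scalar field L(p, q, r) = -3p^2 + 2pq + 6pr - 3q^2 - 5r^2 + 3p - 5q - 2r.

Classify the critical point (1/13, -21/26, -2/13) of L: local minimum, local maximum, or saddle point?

The Hessian is constant: H = [[-6, 2, 6], [2, -6, 0], [6, 0, -10]].
Leading principal minors: Δ₁ = -6, Δ₂ = 32, Δ₃ = -104.
The minors alternate sign starting negative (−, +, −), so H is negative definite: a local maximum.

local maximum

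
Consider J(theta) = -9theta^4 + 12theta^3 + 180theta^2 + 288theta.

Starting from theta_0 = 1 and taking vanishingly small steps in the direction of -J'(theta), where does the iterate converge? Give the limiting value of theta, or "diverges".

-1

J'(theta) = -36(theta - 4)(theta + 1)(theta + 2), so J'(1) = 648.
Gradient descent moves in the -J' direction, i.e. theta is decreasing.
The nearest critical point in that direction is theta = -1, where J'' = 180 > 0 (a local minimum). The iterate converges there.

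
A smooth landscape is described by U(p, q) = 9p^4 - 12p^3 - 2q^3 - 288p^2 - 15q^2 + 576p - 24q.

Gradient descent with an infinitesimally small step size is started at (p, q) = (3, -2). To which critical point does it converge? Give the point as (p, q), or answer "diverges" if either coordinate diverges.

U is separable, so gradient descent decouples: p follows -∂U/∂p, q follows -∂U/∂q.
∂U/∂p = 36(p - 4)(p - 1)(p + 4); at p=3 this is -504, so p increases.
∂U/∂q = -6(q + 1)(q + 4); at q=-2 this is 12, so q decreases.
p converges to its nearest critical value 4 (a local min of the p-part); q converges to -4. The iterate converges to (4, -4).

(4, -4)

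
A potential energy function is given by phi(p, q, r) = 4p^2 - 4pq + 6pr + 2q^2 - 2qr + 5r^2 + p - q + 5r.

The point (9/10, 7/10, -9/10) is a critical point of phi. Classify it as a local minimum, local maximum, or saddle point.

local minimum

The Hessian is constant: H = [[8, -4, 6], [-4, 4, -2], [6, -2, 10]].
Leading principal minors: Δ₁ = 8, Δ₂ = 16, Δ₃ = 80.
All leading minors are positive, so H is positive definite: a local minimum.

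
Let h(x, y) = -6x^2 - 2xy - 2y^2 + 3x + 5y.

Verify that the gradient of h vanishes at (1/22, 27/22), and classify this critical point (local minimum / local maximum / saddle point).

∇h = (-12x - 2y + 3, -2x - 4y + 5); substituting (1/22, 27/22) gives ∇h = (0, 0), so (1/22, 27/22) is indeed a critical point.
The Hessian of h is constant: H = [[-12, -2], [-2, -4]].
det(H) = (-12)·(-4) − (-2)² = 44.
det(H) > 0 and tr(H) = -16 < 0, so H is negative definite and the point is a local maximum.

local maximum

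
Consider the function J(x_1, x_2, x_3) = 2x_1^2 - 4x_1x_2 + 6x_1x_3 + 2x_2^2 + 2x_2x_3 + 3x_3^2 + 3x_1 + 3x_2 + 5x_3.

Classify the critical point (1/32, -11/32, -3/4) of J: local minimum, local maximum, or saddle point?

The Hessian is constant: H = [[4, -4, 6], [-4, 4, 2], [6, 2, 6]].
Leading principal minors: Δ₁ = 4, Δ₂ = 0, Δ₃ = -256.
The minors fit neither the all-positive nor the alternating-sign pattern, so H is indefinite: a saddle point.

saddle point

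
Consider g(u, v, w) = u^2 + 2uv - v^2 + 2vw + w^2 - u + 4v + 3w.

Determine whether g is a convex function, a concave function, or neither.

neither

g is quadratic, so its Hessian is the constant matrix H = [[2, 2, 0], [2, -2, 2], [0, 2, 2]].
Leading principal minors: 2, -8, -24.
Neither pattern holds ⇒ H is indefinite ⇒ neither convex nor concave.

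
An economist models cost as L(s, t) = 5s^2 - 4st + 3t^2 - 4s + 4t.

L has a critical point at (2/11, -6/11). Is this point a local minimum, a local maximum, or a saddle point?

local minimum

The Hessian of L is constant: H = [[10, -4], [-4, 6]].
det(H) = 10·6 − (-4)² = 44.
det(H) > 0 and tr(H) = 16 > 0, so H is positive definite and the point is a local minimum.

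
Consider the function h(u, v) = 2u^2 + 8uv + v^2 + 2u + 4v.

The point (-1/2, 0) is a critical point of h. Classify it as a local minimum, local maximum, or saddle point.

The Hessian of h is constant: H = [[4, 8], [8, 2]].
det(H) = 4·2 − 8² = -56.
Since det(H) < 0, H is indefinite and the critical point is a saddle point.

saddle point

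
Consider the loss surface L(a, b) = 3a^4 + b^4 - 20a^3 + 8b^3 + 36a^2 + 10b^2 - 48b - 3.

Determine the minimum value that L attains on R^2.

L(a,b) separates as P(a) + Q(b) − 3, so its minimum is min P + min Q − 3.
P'(a) = 12a(a - 3)(a - 2) vanishes at a ∈ {0, 2, 3}; Q'(b) = 4(b - 1)(b + 3)(b + 4) vanishes at b ∈ {-4, -3, 1}.
Local minima of P (where P''>0): P(0)=0, P(3)=27. Local minima of Q: Q(-4)=96, Q(1)=-29.
So the global minimum of L is P(0) + Q(1) − 3 = 0 − 29 − 3 = -32, attained at (0, 1).

-32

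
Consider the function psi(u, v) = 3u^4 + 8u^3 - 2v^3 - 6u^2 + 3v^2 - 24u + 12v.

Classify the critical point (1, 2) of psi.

saddle point

The mixed partial ∂²psi/∂u∂v is 0, so the Hessian at any point is diag(psi_uu, psi_vv) = diag(12(3u^2 + 4u - 1), 6(-2v + 1)).
At (1, 2): H = diag(72, -18).
The eigenvalues have opposite signs, so H is indefinite: a saddle point.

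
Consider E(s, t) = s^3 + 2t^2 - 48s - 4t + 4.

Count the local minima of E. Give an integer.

E separates as a function of s plus a function of t, so ∇E=0 decouples.
∂E/∂s = 3(s - 4)(s + 4) = 0 at s ∈ {-4, 4}; ∂E/∂t = 4(t - 1) = 0 at t ∈ {1}.
The Hessian is diagonal: diag(E_ss, E_tt). Second derivatives: E_ss(-4)=-24, E_ss(4)=24; E_tt(1)=4.
Local minima occur where both diagonal entries positive: (4, 1). Count: 1.

1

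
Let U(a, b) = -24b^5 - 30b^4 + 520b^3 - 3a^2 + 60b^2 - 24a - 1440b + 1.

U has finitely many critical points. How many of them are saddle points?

U separates as a function of a plus a function of b, so ∇U=0 decouples.
∂U/∂a = -6(a + 4) = 0 at a ∈ {-4}; ∂U/∂b = -120(b - 3)(b - 1)(b + 1)(b + 4) = 0 at b ∈ {-4, -1, 1, 3}.
The Hessian is diagonal: diag(U_aa, U_bb). Second derivatives: U_aa(-4)=-6; U_bb(-4)=12600, U_bb(-1)=-2880, U_bb(1)=2400, U_bb(3)=-6720.
Saddle points occur where the two diagonal entries have opposite signs: (-4, -4), (-4, 1). Count: 2.

2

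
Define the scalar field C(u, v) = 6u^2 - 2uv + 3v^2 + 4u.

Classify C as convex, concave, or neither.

C is quadratic, so its Hessian is the constant matrix H = [[12, -2], [-2, 6]].
det(H) = 68, tr(H) = 18.
det(H) > 0 and tr(H) > 0, so H is positive definite everywhere: convex.

convex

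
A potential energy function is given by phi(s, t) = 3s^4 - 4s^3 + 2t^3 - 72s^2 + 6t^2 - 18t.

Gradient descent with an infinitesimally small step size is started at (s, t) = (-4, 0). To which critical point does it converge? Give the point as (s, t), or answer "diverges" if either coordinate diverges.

phi is separable, so gradient descent decouples: s follows -∂phi/∂s, t follows -∂phi/∂t.
∂phi/∂s = 12s(s - 4)(s + 3); at s=-4 this is -384, so s increases.
∂phi/∂t = 6(t - 1)(t + 3); at t=0 this is -18, so t increases.
s converges to its nearest critical value -3 (a local min of the s-part); t converges to 1. The iterate converges to (-3, 1).

(-3, 1)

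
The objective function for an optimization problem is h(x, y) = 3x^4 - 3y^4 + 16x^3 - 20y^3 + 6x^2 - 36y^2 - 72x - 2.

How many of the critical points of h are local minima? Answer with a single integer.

2

h separates as a function of x plus a function of y, so ∇h=0 decouples.
∂h/∂x = 12(x - 1)(x + 2)(x + 3) = 0 at x ∈ {-3, -2, 1}; ∂h/∂y = -12y(y + 2)(y + 3) = 0 at y ∈ {-3, -2, 0}.
The Hessian is diagonal: diag(h_xx, h_yy). Second derivatives: h_xx(-3)=48, h_xx(-2)=-36, h_xx(1)=144; h_yy(-3)=-36, h_yy(-2)=24, h_yy(0)=-72.
Local minima occur where both diagonal entries positive: (-3, -2), (1, -2). Count: 2.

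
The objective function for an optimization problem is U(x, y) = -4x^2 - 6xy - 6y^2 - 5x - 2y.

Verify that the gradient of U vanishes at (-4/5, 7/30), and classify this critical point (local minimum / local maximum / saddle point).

local maximum

∇U = (-8x - 6y - 5, -6x - 12y - 2); substituting (-4/5, 7/30) gives ∇U = (0, 0), so (-4/5, 7/30) is indeed a critical point.
The Hessian of U is constant: H = [[-8, -6], [-6, -12]].
det(H) = (-8)·(-12) − (-6)² = 60.
det(H) > 0 and tr(H) = -20 < 0, so H is negative definite and the point is a local maximum.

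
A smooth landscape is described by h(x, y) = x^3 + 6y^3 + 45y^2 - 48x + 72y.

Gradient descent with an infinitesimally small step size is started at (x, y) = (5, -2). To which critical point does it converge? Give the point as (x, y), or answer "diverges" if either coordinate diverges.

h is separable, so gradient descent decouples: x follows -∂h/∂x, y follows -∂h/∂y.
∂h/∂x = 3(x - 4)(x + 4); at x=5 this is 27, so x decreases.
∂h/∂y = 18(y + 1)(y + 4); at y=-2 this is -36, so y increases.
x converges to its nearest critical value 4 (a local min of the x-part); y converges to -1. The iterate converges to (4, -1).

(4, -1)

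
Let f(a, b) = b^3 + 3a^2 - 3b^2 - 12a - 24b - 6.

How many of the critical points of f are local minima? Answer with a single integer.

f separates as a function of a plus a function of b, so ∇f=0 decouples.
∂f/∂a = 6(a - 2) = 0 at a ∈ {2}; ∂f/∂b = 3(b - 4)(b + 2) = 0 at b ∈ {-2, 4}.
The Hessian is diagonal: diag(f_aa, f_bb). Second derivatives: f_aa(2)=6; f_bb(-2)=-18, f_bb(4)=18.
Local minima occur where both diagonal entries positive: (2, 4). Count: 1.

1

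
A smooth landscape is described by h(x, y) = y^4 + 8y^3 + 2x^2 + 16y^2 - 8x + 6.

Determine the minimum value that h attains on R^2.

h(x,y) separates as P(x) + Q(y) + 6, so its minimum is min P + min Q + 6.
P'(x) = 4x - 8 vanishes at x ∈ {2}; Q'(y) = 4y(y + 2)(y + 4) vanishes at y ∈ {-4, -2, 0}.
Local minima of P (where P''>0): P(2)=-8. Local minima of Q: Q(-4)=0, Q(0)=0.
So the global minimum of h is P(2) + Q(-4) + 6 = -8 + 0 + 6 = -2, attained at (2, -4).

-2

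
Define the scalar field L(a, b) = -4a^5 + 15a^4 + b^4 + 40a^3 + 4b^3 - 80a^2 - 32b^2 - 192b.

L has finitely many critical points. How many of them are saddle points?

6

L separates as a function of a plus a function of b, so ∇L=0 decouples.
∂L/∂a = -20a(a - 4)(a - 1)(a + 2) = 0 at a ∈ {-2, 0, 1, 4}; ∂L/∂b = 4(b - 4)(b + 3)(b + 4) = 0 at b ∈ {-4, -3, 4}.
The Hessian is diagonal: diag(L_aa, L_bb). Second derivatives: L_aa(-2)=720, L_aa(0)=-160, L_aa(1)=180, L_aa(4)=-1440; L_bb(-4)=32, L_bb(-3)=-28, L_bb(4)=224.
Saddle points occur where the two diagonal entries have opposite signs: (-2, -3), (0, -4), (0, 4), (1, -3), (4, -4), (4, 4). Count: 6.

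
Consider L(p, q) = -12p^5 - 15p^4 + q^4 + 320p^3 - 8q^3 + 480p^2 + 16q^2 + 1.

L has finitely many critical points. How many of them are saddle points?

6

L separates as a function of p plus a function of q, so ∇L=0 decouples.
∂L/∂p = -60p(p - 4)(p + 1)(p + 4) = 0 at p ∈ {-4, -1, 0, 4}; ∂L/∂q = 4q(q - 4)(q - 2) = 0 at q ∈ {0, 2, 4}.
The Hessian is diagonal: diag(L_pp, L_qq). Second derivatives: L_pp(-4)=5760, L_pp(-1)=-900, L_pp(0)=960, L_pp(4)=-9600; L_qq(0)=32, L_qq(2)=-16, L_qq(4)=32.
Saddle points occur where the two diagonal entries have opposite signs: (-4, 2), (-1, 0), (-1, 4), (0, 2), (4, 0), (4, 4). Count: 6.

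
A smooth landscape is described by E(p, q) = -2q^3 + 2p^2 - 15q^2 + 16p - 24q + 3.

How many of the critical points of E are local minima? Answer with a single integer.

E separates as a function of p plus a function of q, so ∇E=0 decouples.
∂E/∂p = 4(p + 4) = 0 at p ∈ {-4}; ∂E/∂q = -6(q + 1)(q + 4) = 0 at q ∈ {-4, -1}.
The Hessian is diagonal: diag(E_pp, E_qq). Second derivatives: E_pp(-4)=4; E_qq(-4)=18, E_qq(-1)=-18.
Local minima occur where both diagonal entries positive: (-4, -4). Count: 1.

1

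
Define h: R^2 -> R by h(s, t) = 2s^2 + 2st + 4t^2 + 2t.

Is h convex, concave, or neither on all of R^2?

convex

h is quadratic, so its Hessian is the constant matrix H = [[4, 2], [2, 8]].
det(H) = 28, tr(H) = 12.
det(H) > 0 and tr(H) > 0, so H is positive definite everywhere: convex.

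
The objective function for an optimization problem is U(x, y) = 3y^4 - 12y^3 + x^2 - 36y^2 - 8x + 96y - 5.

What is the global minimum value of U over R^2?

U(x,y) separates as P(x) + Q(y) − 5, so its minimum is min P + min Q − 5.
P'(x) = 2x - 8 vanishes at x ∈ {4}; Q'(y) = 12(y - 4)(y - 1)(y + 2) vanishes at y ∈ {-2, 1, 4}.
Local minima of P (where P''>0): P(4)=-16. Local minima of Q: Q(-2)=-192, Q(4)=-192.
So the global minimum of U is P(4) + Q(-2) − 5 = -16 − 192 − 5 = -213, attained at (4, -2).

-213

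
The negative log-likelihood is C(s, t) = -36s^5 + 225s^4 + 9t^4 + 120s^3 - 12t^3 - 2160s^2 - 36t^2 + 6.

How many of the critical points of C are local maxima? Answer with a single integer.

2

C separates as a function of s plus a function of t, so ∇C=0 decouples.
∂C/∂s = -180s(s - 4)(s - 3)(s + 2) = 0 at s ∈ {-2, 0, 3, 4}; ∂C/∂t = 36t(t - 2)(t + 1) = 0 at t ∈ {-1, 0, 2}.
The Hessian is diagonal: diag(C_ss, C_tt). Second derivatives: C_ss(-2)=10800, C_ss(0)=-4320, C_ss(3)=2700, C_ss(4)=-4320; C_tt(-1)=108, C_tt(0)=-72, C_tt(2)=216.
Local maxima occur where both diagonal entries negative: (0, 0), (4, 0). Count: 2.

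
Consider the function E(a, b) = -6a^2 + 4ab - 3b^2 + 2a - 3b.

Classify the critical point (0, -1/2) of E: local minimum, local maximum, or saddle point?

local maximum

The Hessian of E is constant: H = [[-12, 4], [4, -6]].
det(H) = (-12)·(-6) − 4² = 56.
det(H) > 0 and tr(H) = -18 < 0, so H is negative definite and the point is a local maximum.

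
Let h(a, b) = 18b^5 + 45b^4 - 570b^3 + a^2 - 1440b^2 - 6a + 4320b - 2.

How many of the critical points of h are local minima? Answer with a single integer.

h separates as a function of a plus a function of b, so ∇h=0 decouples.
∂h/∂a = 2(a - 3) = 0 at a ∈ {3}; ∂h/∂b = 90(b - 4)(b - 1)(b + 3)(b + 4) = 0 at b ∈ {-4, -3, 1, 4}.
The Hessian is diagonal: diag(h_aa, h_bb). Second derivatives: h_aa(3)=2; h_bb(-4)=-3600, h_bb(-3)=2520, h_bb(1)=-5400, h_bb(4)=15120.
Local minima occur where both diagonal entries positive: (3, -3), (3, 4). Count: 2.

2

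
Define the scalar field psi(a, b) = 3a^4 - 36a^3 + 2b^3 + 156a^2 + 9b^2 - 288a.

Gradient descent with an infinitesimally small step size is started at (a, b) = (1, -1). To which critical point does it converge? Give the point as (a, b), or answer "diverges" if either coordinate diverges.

(2, 0)

psi is separable, so gradient descent decouples: a follows -∂psi/∂a, b follows -∂psi/∂b.
∂psi/∂a = 12(a - 4)(a - 3)(a - 2); at a=1 this is -72, so a increases.
∂psi/∂b = 6b(b + 3); at b=-1 this is -12, so b increases.
a converges to its nearest critical value 2 (a local min of the a-part); b converges to 0. The iterate converges to (2, 0).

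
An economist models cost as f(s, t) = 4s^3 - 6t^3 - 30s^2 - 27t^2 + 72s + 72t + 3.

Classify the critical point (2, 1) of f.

local maximum

The mixed partial ∂²f/∂s∂t is 0, so the Hessian at any point is diag(f_ss, f_tt) = diag(12(2s - 5), -18(2t + 3)).
At (2, 1): H = diag(-12, -90).
Both eigenvalues are negative, so H is negative definite: a local maximum.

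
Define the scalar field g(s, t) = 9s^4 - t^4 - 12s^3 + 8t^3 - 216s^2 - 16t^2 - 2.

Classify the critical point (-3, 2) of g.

The mixed partial ∂²g/∂s∂t is 0, so the Hessian at any point is diag(g_ss, g_tt) = diag(36(3s^2 - 2s - 12), 4(-3t^2 + 12t - 8)).
At (-3, 2): H = diag(756, 16).
Both eigenvalues are positive, so H is positive definite: a local minimum.

local minimum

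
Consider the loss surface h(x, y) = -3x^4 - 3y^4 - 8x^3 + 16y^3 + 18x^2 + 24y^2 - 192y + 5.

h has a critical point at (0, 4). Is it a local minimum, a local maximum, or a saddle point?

The mixed partial ∂²h/∂x∂y is 0, so the Hessian at any point is diag(h_xx, h_yy) = diag(12(-3x^2 - 4x + 3), 12(-3y^2 + 8y + 4)).
At (0, 4): H = diag(36, -144).
The eigenvalues have opposite signs, so H is indefinite: a saddle point.

saddle point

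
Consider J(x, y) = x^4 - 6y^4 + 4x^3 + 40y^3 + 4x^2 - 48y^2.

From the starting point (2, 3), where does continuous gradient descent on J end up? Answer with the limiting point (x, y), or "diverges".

J is separable, so gradient descent decouples: x follows -∂J/∂x, y follows -∂J/∂y.
∂J/∂x = 4x(x + 1)(x + 2); at x=2 this is 96, so x decreases.
∂J/∂y = -24y(y - 4)(y - 1); at y=3 this is 144, so y decreases.
x converges to its nearest critical value 0 (a local min of the x-part); y converges to 1. The iterate converges to (0, 1).

(0, 1)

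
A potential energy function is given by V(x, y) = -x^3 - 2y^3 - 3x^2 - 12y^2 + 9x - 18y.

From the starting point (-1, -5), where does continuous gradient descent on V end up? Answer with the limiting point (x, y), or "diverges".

(-3, -3)

V is separable, so gradient descent decouples: x follows -∂V/∂x, y follows -∂V/∂y.
∂V/∂x = -3(x - 1)(x + 3); at x=-1 this is 12, so x decreases.
∂V/∂y = -6(y + 1)(y + 3); at y=-5 this is -48, so y increases.
x converges to its nearest critical value -3 (a local min of the x-part); y converges to -3. The iterate converges to (-3, -3).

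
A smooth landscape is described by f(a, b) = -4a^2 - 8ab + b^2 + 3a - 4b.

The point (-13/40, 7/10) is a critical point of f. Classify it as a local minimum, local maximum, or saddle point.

The Hessian of f is constant: H = [[-8, -8], [-8, 2]].
det(H) = (-8)·2 − (-8)² = -80.
Since det(H) < 0, H is indefinite and the critical point is a saddle point.

saddle point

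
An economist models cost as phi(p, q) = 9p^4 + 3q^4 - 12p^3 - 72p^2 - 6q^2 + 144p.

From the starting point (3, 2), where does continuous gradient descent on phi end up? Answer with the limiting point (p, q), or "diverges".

phi is separable, so gradient descent decouples: p follows -∂phi/∂p, q follows -∂phi/∂q.
∂phi/∂p = 36(p - 2)(p - 1)(p + 2); at p=3 this is 360, so p decreases.
∂phi/∂q = 12q(q - 1)(q + 1); at q=2 this is 72, so q decreases.
p converges to its nearest critical value 2 (a local min of the p-part); q converges to 1. The iterate converges to (2, 1).

(2, 1)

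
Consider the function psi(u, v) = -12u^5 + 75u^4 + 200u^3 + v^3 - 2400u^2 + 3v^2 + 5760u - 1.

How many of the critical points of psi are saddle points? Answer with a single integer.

4

psi separates as a function of u plus a function of v, so ∇psi=0 decouples.
∂psi/∂u = -60(u - 4)(u - 3)(u - 2)(u + 4) = 0 at u ∈ {-4, 2, 3, 4}; ∂psi/∂v = 3v(v + 2) = 0 at v ∈ {-2, 0}.
The Hessian is diagonal: diag(psi_uu, psi_vv). Second derivatives: psi_uu(-4)=20160, psi_uu(2)=-720, psi_uu(3)=420, psi_uu(4)=-960; psi_vv(-2)=-6, psi_vv(0)=6.
Saddle points occur where the two diagonal entries have opposite signs: (-4, -2), (2, 0), (3, -2), (4, 0). Count: 4.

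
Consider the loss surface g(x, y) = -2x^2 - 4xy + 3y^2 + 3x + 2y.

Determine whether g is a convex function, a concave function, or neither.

g is quadratic, so its Hessian is the constant matrix H = [[-4, -4], [-4, 6]].
det(H) = -40, tr(H) = 2.
det(H) < 0, so H is indefinite: neither convex nor concave.

neither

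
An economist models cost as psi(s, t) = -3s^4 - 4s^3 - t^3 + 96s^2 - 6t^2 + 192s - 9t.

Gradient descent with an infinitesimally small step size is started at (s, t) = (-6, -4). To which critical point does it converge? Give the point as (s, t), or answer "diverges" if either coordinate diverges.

psi is separable, so gradient descent decouples: s follows -∂psi/∂s, t follows -∂psi/∂t.
∂psi/∂s = -12(s - 4)(s + 1)(s + 4); at s=-6 this is 1200, so s decreases.
∂psi/∂t = -3(t + 1)(t + 3); at t=-4 this is -9, so t increases.
The s-coordinate has no critical point in that direction and runs off to infinity.

diverges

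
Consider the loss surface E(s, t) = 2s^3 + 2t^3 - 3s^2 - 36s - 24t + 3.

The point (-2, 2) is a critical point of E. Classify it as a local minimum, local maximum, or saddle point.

saddle point

The mixed partial ∂²E/∂s∂t is 0, so the Hessian at any point is diag(E_ss, E_tt) = diag(6(2s - 1), 12t).
At (-2, 2): H = diag(-30, 24).
The eigenvalues have opposite signs, so H is indefinite: a saddle point.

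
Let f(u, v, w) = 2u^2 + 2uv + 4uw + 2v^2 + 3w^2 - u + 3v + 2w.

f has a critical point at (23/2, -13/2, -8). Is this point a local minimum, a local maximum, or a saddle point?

The Hessian is constant: H = [[4, 2, 4], [2, 4, 0], [4, 0, 6]].
Leading principal minors: Δ₁ = 4, Δ₂ = 12, Δ₃ = 8.
All leading minors are positive, so H is positive definite: a local minimum.

local minimum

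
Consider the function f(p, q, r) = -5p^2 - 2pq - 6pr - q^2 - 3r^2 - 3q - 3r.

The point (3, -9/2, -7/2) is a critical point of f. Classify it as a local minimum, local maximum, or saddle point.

local maximum

The Hessian is constant: H = [[-10, -2, -6], [-2, -2, 0], [-6, 0, -6]].
Leading principal minors: Δ₁ = -10, Δ₂ = 16, Δ₃ = -24.
The minors alternate sign starting negative (−, +, −), so H is negative definite: a local maximum.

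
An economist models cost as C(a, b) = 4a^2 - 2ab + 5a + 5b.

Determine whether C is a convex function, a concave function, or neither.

C is quadratic, so its Hessian is the constant matrix H = [[8, -2], [-2, 0]].
det(H) = -4, tr(H) = 8.
det(H) < 0, so H is indefinite: neither convex nor concave.

neither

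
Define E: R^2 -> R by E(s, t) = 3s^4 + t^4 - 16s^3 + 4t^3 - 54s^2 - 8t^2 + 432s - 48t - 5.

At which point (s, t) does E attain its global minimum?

(-3, 2)

E(s,t) separates as P(s) + Q(t) − 5, so its minimum is min P + min Q − 5.
P'(s) = 12(s - 4)(s - 3)(s + 3) vanishes at s ∈ {-3, 3, 4}; Q'(t) = 4(t - 2)(t + 2)(t + 3) vanishes at t ∈ {-3, -2, 2}.
Local minima of P (where P''>0): P(-3)=-1107, P(4)=608. Local minima of Q: Q(-3)=45, Q(2)=-80.
So the global minimum of E is P(-3) + Q(2) − 5 = -1107 − 80 − 5 = -1192, attained at (-3, 2).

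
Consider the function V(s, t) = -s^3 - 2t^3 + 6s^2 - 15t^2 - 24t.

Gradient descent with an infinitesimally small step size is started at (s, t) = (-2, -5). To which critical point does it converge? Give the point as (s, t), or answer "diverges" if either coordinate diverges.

V is separable, so gradient descent decouples: s follows -∂V/∂s, t follows -∂V/∂t.
∂V/∂s = -3s(s - 4); at s=-2 this is -36, so s increases.
∂V/∂t = -6(t + 1)(t + 4); at t=-5 this is -24, so t increases.
s converges to its nearest critical value 0 (a local min of the s-part); t converges to -4. The iterate converges to (0, -4).

(0, -4)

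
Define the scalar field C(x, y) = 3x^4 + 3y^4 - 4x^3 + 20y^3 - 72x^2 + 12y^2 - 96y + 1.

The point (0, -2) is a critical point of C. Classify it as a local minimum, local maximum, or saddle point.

local maximum

The mixed partial ∂²C/∂x∂y is 0, so the Hessian at any point is diag(C_xx, C_yy) = diag(12(3x^2 - 2x - 12), 12(3y^2 + 10y + 2)).
At (0, -2): H = diag(-144, -72).
Both eigenvalues are negative, so H is negative definite: a local maximum.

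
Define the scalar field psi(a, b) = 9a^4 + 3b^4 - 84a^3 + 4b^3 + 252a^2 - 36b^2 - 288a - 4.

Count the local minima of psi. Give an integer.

psi separates as a function of a plus a function of b, so ∇psi=0 decouples.
∂psi/∂a = 36(a - 4)(a - 2)(a - 1) = 0 at a ∈ {1, 2, 4}; ∂psi/∂b = 12b(b - 2)(b + 3) = 0 at b ∈ {-3, 0, 2}.
The Hessian is diagonal: diag(psi_aa, psi_bb). Second derivatives: psi_aa(1)=108, psi_aa(2)=-72, psi_aa(4)=216; psi_bb(-3)=180, psi_bb(0)=-72, psi_bb(2)=120.
Local minima occur where both diagonal entries positive: (1, -3), (1, 2), (4, -3), (4, 2). Count: 4.

4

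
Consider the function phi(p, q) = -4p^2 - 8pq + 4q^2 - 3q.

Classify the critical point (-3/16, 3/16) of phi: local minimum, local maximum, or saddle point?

The Hessian of phi is constant: H = [[-8, -8], [-8, 8]].
det(H) = (-8)·8 − (-8)² = -128.
Since det(H) < 0, H is indefinite and the critical point is a saddle point.

saddle point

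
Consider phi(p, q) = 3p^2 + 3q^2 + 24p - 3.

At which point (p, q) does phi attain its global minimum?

(-4, 0)

phi(p,q) separates as A(p) + B(q) − 3, so its minimum is min A + min B − 3.
A'(p) = 6p + 24 vanishes at p ∈ {-4}; B'(q) = 6q vanishes at q ∈ {0}.
Local minima of A (where A''>0): A(-4)=-48. Local minima of B: B(0)=0.
So the global minimum of phi is A(-4) + B(0) − 3 = -48 + 0 − 3 = -51, attained at (-4, 0).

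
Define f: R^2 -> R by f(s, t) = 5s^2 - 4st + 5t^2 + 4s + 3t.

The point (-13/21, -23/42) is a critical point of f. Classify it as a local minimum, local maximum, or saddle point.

local minimum

The Hessian of f is constant: H = [[10, -4], [-4, 10]].
det(H) = 10·10 − (-4)² = 84.
det(H) > 0 and tr(H) = 20 > 0, so H is positive definite and the point is a local minimum.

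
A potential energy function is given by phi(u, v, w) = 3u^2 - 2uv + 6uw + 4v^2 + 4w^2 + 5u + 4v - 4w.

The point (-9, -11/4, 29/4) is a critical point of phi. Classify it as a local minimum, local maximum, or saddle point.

The Hessian is constant: H = [[6, -2, 6], [-2, 8, 0], [6, 0, 8]].
Leading principal minors: Δ₁ = 6, Δ₂ = 44, Δ₃ = 64.
All leading minors are positive, so H is positive definite: a local minimum.

local minimum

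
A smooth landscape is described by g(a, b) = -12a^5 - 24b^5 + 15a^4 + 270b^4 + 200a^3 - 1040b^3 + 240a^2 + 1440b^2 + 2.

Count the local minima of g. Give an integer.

g separates as a function of a plus a function of b, so ∇g=0 decouples.
∂g/∂a = -60a(a - 4)(a + 1)(a + 2) = 0 at a ∈ {-2, -1, 0, 4}; ∂g/∂b = -120b(b - 4)(b - 3)(b - 2) = 0 at b ∈ {0, 2, 3, 4}.
The Hessian is diagonal: diag(g_aa, g_bb). Second derivatives: g_aa(-2)=720, g_aa(-1)=-300, g_aa(0)=480, g_aa(4)=-7200; g_bb(0)=2880, g_bb(2)=-480, g_bb(3)=360, g_bb(4)=-960.
Local minima occur where both diagonal entries positive: (-2, 0), (-2, 3), (0, 0), (0, 3). Count: 4.

4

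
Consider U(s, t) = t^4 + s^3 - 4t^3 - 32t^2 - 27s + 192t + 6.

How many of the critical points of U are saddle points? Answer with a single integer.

U separates as a function of s plus a function of t, so ∇U=0 decouples.
∂U/∂s = 3(s - 3)(s + 3) = 0 at s ∈ {-3, 3}; ∂U/∂t = 4(t - 4)(t - 3)(t + 4) = 0 at t ∈ {-4, 3, 4}.
The Hessian is diagonal: diag(U_ss, U_tt). Second derivatives: U_ss(-3)=-18, U_ss(3)=18; U_tt(-4)=224, U_tt(3)=-28, U_tt(4)=32.
Saddle points occur where the two diagonal entries have opposite signs: (-3, -4), (-3, 4), (3, 3). Count: 3.

3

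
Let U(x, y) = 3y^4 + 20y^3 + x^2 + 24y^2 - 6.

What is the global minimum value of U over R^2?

-134

U(x,y) separates as P(x) + Q(y) − 6, so its minimum is min P + min Q − 6.
P'(x) = 2x vanishes at x ∈ {0}; Q'(y) = 12y(y + 1)(y + 4) vanishes at y ∈ {-4, -1, 0}.
Local minima of P (where P''>0): P(0)=0. Local minima of Q: Q(-4)=-128, Q(0)=0.
So the global minimum of U is P(0) + Q(-4) − 6 = 0 − 128 − 6 = -134, attained at (0, -4).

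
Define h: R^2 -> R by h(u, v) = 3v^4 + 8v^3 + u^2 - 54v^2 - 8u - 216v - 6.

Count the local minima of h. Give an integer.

h separates as a function of u plus a function of v, so ∇h=0 decouples.
∂h/∂u = 2(u - 4) = 0 at u ∈ {4}; ∂h/∂v = 12(v - 3)(v + 2)(v + 3) = 0 at v ∈ {-3, -2, 3}.
The Hessian is diagonal: diag(h_uu, h_vv). Second derivatives: h_uu(4)=2; h_vv(-3)=72, h_vv(-2)=-60, h_vv(3)=360.
Local minima occur where both diagonal entries positive: (4, -3), (4, 3). Count: 2.

2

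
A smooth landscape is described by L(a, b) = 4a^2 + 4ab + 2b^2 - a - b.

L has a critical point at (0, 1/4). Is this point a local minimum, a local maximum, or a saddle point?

local minimum

The Hessian of L is constant: H = [[8, 4], [4, 4]].
det(H) = 8·4 − 4² = 16.
det(H) > 0 and tr(H) = 12 > 0, so H is positive definite and the point is a local minimum.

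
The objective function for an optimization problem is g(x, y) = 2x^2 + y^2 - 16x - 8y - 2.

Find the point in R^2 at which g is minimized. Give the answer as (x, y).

g(x,y) separates as P(x) + Q(y) − 2, so its minimum is min P + min Q − 2.
P'(x) = 4x - 16 vanishes at x ∈ {4}; Q'(y) = 2y - 8 vanishes at y ∈ {4}.
Local minima of P (where P''>0): P(4)=-32. Local minima of Q: Q(4)=-16.
So the global minimum of g is P(4) + Q(4) − 2 = -32 − 16 − 2 = -50, attained at (4, 4).

(4, 4)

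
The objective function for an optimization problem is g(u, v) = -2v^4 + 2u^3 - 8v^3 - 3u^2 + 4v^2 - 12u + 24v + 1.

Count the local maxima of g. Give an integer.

g separates as a function of u plus a function of v, so ∇g=0 decouples.
∂g/∂u = 6(u - 2)(u + 1) = 0 at u ∈ {-1, 2}; ∂g/∂v = -8(v - 1)(v + 1)(v + 3) = 0 at v ∈ {-3, -1, 1}.
The Hessian is diagonal: diag(g_uu, g_vv). Second derivatives: g_uu(-1)=-18, g_uu(2)=18; g_vv(-3)=-64, g_vv(-1)=32, g_vv(1)=-64.
Local maxima occur where both diagonal entries negative: (-1, -3), (-1, 1). Count: 2.

2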